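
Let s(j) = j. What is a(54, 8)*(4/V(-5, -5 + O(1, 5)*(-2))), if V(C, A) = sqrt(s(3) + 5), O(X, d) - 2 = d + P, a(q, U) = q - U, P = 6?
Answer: 46*sqrt(2) ≈ 65.054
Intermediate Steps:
O(X, d) = 8 + d (O(X, d) = 2 + (d + 6) = 2 + (6 + d) = 8 + d)
V(C, A) = 2*sqrt(2) (V(C, A) = sqrt(3 + 5) = sqrt(8) = 2*sqrt(2))
a(54, 8)*(4/V(-5, -5 + O(1, 5)*(-2))) = (54 - 1*8)*(4/((2*sqrt(2)))) = (54 - 8)*(4*(sqrt(2)/4)) = 46*sqrt(2)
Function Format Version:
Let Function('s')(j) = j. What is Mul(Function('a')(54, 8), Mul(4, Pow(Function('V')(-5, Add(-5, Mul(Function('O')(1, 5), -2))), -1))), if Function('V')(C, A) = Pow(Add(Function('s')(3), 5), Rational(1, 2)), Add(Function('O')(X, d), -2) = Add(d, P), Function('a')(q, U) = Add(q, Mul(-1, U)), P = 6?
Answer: Mul(46, Pow(2, Rational(1, 2))) ≈ 65.054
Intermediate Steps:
Function('O')(X, d) = Add(8, d) (Function('O')(X, d) = Add(2, Add(d, 6)) = Add(2, Add(6, d)) = Add(8, d))
Function('V')(C, A) = Mul(2, Pow(2, Rational(1, 2))) (Function('V')(C, A) = Pow(Add(3, 5), Rational(1, 2)) = Pow(8, Rational(1, 2)) = Mul(2, Pow(2, Rational(1, 2))))
Mul(Function('a')(54, 8), Mul(4, Pow(Function('V')(-5, Add(-5, Mul(Function('O')(1, 5), -2))), -1))) = Mul(Add(54, Mul(-1, 8)), Mul(4, Pow(Mul(2, Pow(2, Rational(1, 2))), -1))) = Mul(Add(54, -8), Mul(4, Mul(Rational(1, 4), Pow(2, Rational(1, 2))))) = Mul(46, Pow(2, Rational(1, 2)))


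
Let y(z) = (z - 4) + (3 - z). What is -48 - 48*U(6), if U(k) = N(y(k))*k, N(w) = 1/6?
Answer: -96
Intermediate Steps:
y(z) = -1 (y(z) = (-4 + z) + (3 - z) = -1)
N(w) = 1/6
U(k) = k/6
-48 - 48*U(6) = -48 - 8*6 = -48 - 48*1 = -48 - 48 = -96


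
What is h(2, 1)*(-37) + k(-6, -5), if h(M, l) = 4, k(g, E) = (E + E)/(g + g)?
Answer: -883/6 ≈ -147.17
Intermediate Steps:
k(g, E) = E/g (k(g, E) = (2*E)/((2*g)) = (2*E)*(1/(2*g)) = E/g)
h(2, 1)*(-37) + k(-6, -5) = 4*(-37) - 5/(-6) = -148 - 5*(-1/6) = -148 + 5/6 = -883/6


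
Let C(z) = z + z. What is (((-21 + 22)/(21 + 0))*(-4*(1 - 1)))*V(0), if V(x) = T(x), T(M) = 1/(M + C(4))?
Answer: 0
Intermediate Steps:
C(z) = 2*z
T(M) = 1/(8 + M) (T(M) = 1/(M + 2*4) = 1/(M + 8) = 1/(8 + M))
V(x) = 1/(8 + x)
(((-21 + 22)/(21 + 0))*(-4*(1 - 1)))*V(0) = (((-21 + 22)/(21 + 0))*(-4*(1 - 1)))/(8 + 0) = ((1/21)*(-4*0))/8 = ((1*(1/21))*0)*(1/8) = ((1/21)*0)*(1/8) = 0*(1/8) = 0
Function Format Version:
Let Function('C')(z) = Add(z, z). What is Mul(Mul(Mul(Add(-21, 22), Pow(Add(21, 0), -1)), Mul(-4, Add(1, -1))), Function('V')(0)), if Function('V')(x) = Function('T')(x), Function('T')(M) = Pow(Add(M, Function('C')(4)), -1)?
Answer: 0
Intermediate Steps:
Function('C')(z) = Mul(2, z)
Function('T')(M) = Pow(Add(8, M), -1) (Function('T')(M) = Pow(Add(M, Mul(2, 4)), -1) = Pow(Add(M, 8), -1) = Pow(Add(8, M), -1))
Function('V')(x) = Pow(Add(8, x), -1)
Mul(Mul(Mul(Add(-21, 22), Pow(Add(21, 0), -1)), Mul(-4, Add(1, -1))), Function('V')(0)) = Mul(Mul(Mul(Add(-21, 22), Pow(Add(21, 0), -1)), Mul(-4, Add(1, -1))), Pow(Add(8, 0), -1)) = Mul(Mul(Mul(1, Pow(21, -1)), Mul(-4, 0)), Pow(8, -1)) = Mul(Mul(Mul(1, Rational(1, 21)), 0), Rational(1, 8)) = Mul(Mul(Rational(1, 21), 0), Rational(1, 8)) = Mul(0, Rational(1, 8)) = 0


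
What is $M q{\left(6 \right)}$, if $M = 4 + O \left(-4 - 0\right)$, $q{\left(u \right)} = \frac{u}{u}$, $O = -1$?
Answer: $8$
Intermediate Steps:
$q{\left(u \right)} = 1$
$M = 8$ ($M = 4 - \left(-4 - 0\right) = 4 - \left(-4 + 0\right) = 4 - -4 = 4 + 4 = 8$)
$M q{\left(6 \right)} = 8 \cdot 1 = 8$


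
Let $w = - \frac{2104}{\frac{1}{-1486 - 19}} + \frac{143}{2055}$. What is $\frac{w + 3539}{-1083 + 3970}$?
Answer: $\frac{6514471388}{5932785} \approx 1098.0$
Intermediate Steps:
$w = \frac{6507198743}{2055}$ ($w = - \frac{2104}{\frac{1}{-1505}} + 143 \cdot \frac{1}{2055} = - \frac{2104}{- \frac{1}{1505}} + \frac{143}{2055} = \left(-2104\right) \left(-1505\right) + \frac{143}{2055} = 3166520 + \frac{143}{2055} = \frac{6507198743}{2055} \approx 3.1665 \cdot 10^{6}$)
$\frac{w + 3539}{-1083 + 3970} = \frac{\frac{6507198743}{2055} + 3539}{-1083 + 3970} = \frac{6514471388}{2055 \cdot 2887} = \frac{6514471388}{2055} \cdot \frac{1}{2887} = \frac{6514471388}{5932785}$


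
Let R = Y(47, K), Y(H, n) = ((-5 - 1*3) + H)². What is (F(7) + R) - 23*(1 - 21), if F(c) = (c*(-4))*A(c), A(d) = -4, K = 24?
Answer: 2093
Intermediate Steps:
F(c) = 16*c (F(c) = (c*(-4))*(-4) = -4*c*(-4) = 16*c)
Y(H, n) = (-8 + H)² (Y(H, n) = ((-5 - 3) + H)² = (-8 + H)²)
R = 1521 (R = (-8 + 47)² = 39² = 1521)
(F(7) + R) - 23*(1 - 21) = (16*7 + 1521) - 23*(1 - 21) = (112 + 1521) - 23*(-20) = 1633 + 460 = 2093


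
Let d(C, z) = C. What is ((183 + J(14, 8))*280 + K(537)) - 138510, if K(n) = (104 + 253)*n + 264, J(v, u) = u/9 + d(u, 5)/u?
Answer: 947087/9 ≈ 1.0523e+5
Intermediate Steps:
J(v, u) = 1 + u/9 (J(v, u) = u/9 + u/u = u*(⅑) + 1 = u/9 + 1 = 1 + u/9)
K(n) = 264 + 357*n (K(n) = 357*n + 264 = 264 + 357*n)
((183 + J(14, 8))*280 + K(537)) - 138510 = ((183 + (1 + (⅑)*8))*280 + (264 + 357*537)) - 138510 = ((183 + (1 + 8/9))*280 + (264 + 191709)) - 138510 = ((183 + 17/9)*280 + 191973) - 138510 = ((1664/9)*280 + 191973) - 138510 = (465920/9 + 191973) - 138510 = 2193677/9 - 138510 = 947087/9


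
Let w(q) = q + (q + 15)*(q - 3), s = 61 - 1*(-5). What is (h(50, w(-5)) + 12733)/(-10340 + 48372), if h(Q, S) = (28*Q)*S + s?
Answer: -106201/38032 ≈ -2.7924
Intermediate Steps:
s = 66 (s = 61 + 5 = 66)
w(q) = q + (-3 + q)*(15 + q) (w(q) = q + (15 + q)*(-3 + q) = q + (-3 + q)*(15 + q))
h(Q, S) = 66 + 28*Q*S (h(Q, S) = (28*Q)*S + 66 = 28*Q*S + 66 = 66 + 28*Q*S)
(h(50, w(-5)) + 12733)/(-10340 + 48372) = ((66 + 28*50*(-45 + (-5)² + 13*(-5))) + 12733)/(-10340 + 48372) = ((66 + 28*50*(-45 + 25 - 65)) + 12733)/38032 = ((66 + 28*50*(-85)) + 12733)*(1/38032) = ((66 - 119000) + 12733)*(1/38032) = (-118934 + 12733)*(1/38032) = -106201*1/38032 = -106201/38032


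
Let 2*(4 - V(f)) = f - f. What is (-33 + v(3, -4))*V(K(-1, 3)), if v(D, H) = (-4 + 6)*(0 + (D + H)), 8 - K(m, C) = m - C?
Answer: -140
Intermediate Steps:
K(m, C) = 8 + C - m (K(m, C) = 8 - (m - C) = 8 + (C - m) = 8 + C - m)
V(f) = 4 (V(f) = 4 - (f - f)/2 = 4 - ½*0 = 4 + 0 = 4)
v(D, H) = 2*D + 2*H (v(D, H) = 2*(D + H) = 2*D + 2*H)
(-33 + v(3, -4))*V(K(-1, 3)) = (-33 + (2*3 + 2*(-4)))*4 = (-33 + (6 - 8))*4 = (-33 - 2)*4 = -35*4 = -140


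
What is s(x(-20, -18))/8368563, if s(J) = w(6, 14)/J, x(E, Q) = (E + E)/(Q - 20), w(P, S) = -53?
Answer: -1007/167371260 ≈ -6.0166e-6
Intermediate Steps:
x(E, Q) = 2*E/(-20 + Q) (x(E, Q) = (2*E)/(-20 + Q) = 2*E/(-20 + Q))
s(J) = -53/J
s(x(-20, -18))/8368563 = -53/(2*(-20)/(-20 - 18))/8368563 = -53/(2*(-20)/(-38))*(1/8368563) = -53/(2*(-20)*(-1/38))*(1/8368563) = -53/20/19*(1/8368563) = -53*19/20*(1/8368563) = -1007/20*1/8368563 = -1007/167371260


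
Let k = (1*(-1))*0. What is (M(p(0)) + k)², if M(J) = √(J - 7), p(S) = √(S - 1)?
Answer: -7 + I ≈ -7.0 + 1.0*I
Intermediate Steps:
p(S) = √(-1 + S)
M(J) = √(-7 + J)
k = 0 (k = -1*0 = 0)
(M(p(0)) + k)² = (√(-7 + √(-1 + 0)) + 0)² = (√(-7 + √(-1)) + 0)² = (√(-7 + I) + 0)² = (√(-7 + I))² = -7 + I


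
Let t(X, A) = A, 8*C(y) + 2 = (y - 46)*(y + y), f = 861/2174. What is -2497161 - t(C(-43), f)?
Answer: -5428828875/2174 ≈ -2.4972e+6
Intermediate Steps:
f = 861/2174 (f = 861*(1/2174) = 861/2174 ≈ 0.39604)
C(y) = -¼ + y*(-46 + y)/4 (C(y) = -¼ + ((y - 46)*(y + y))/8 = -¼ + ((-46 + y)*(2*y))/8 = -¼ + (2*y*(-46 + y))/8 = -¼ + y*(-46 + y)/4)
-2497161 - t(C(-43), f) = -2497161 - 1*861/2174 = -2497161 - 861/2174 = -5428828875/2174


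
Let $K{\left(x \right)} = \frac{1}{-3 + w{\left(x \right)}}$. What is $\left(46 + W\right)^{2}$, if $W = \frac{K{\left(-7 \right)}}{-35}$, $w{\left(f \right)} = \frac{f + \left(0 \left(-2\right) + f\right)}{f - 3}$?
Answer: $\frac{6640929}{3136} \approx 2117.6$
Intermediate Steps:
$w{\left(f \right)} = \frac{2 f}{-3 + f}$ ($w{\left(f \right)} = \frac{f + \left(0 + f\right)}{-3 + f} = \frac{f + f}{-3 + f} = \frac{2 f}{-3 + f}$)
$K{\left(x \right)} = \frac{1}{-3 + \frac{2 x}{-3 + x}}$
$W = \frac{1}{56}$ ($W = \frac{\frac{1}{9 - -7} \left(-3 - 7\right)}{-35} = \frac{1}{9 + 7} \left(-10\right) \left(- \frac{1}{35}\right) = \frac{1}{16} \left(-10\right) \left(- \frac{1}{35}\right) = \left(- \frac{5}{8}\right) \left(- \frac{1}{35}\right) = \frac{1}{56} \approx 0.017857$)
$\left(46 + W\right)^{2} = \left(46 + \frac{1}{56}\right)^{2} = \left(\frac{2577}{56}\right)^{2} = \frac{6640929}{3136}$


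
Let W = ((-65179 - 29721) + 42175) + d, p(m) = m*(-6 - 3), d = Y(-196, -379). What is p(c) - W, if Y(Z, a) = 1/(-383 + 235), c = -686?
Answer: 8717053/148 ≈ 58899.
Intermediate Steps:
Y(Z, a) = -1/148 (Y(Z, a) = 1/(-148) = -1/148)
d = -1/148 ≈ -0.0067568
p(m) = -9*m (p(m) = m*(-9) = -9*m)
W = -7803301/148 (W = ((-65179 - 29721) + 42175) - 1/148 = (-94900 + 42175) - 1/148 = -52725 - 1/148 = -7803301/148 ≈ -52725.)
p(c) - W = -9*(-686) - 1*(-7803301/148) = 6174 + 7803301/148 = 8717053/148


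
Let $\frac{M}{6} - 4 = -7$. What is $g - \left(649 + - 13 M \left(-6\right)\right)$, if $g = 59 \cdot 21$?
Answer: $1994$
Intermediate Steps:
$M = -18$ ($M = 24 + 6 \left(-7\right) = 24 - 42 = -18$)
$g = 1239$
$g - \left(649 + - 13 M \left(-6\right)\right) = 1239 - \left(649 + \left(-13\right) \left(-18\right) \left(-6\right)\right) = 1239 - \left(649 + 234 \left(-6\right)\right) = 1239 - \left(649 - 1404\right) = 1239 - -755 = 1239 + 755 = 1994$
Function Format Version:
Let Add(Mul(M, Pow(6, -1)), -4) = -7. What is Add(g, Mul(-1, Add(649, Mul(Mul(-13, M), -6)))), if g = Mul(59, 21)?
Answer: 1994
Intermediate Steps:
M = -18 (M = Add(24, Mul(6, -7)) = Add(24, -42) = -18)
g = 1239
Add(g, Mul(-1, Add(649, Mul(Mul(-13, M), -6)))) = Add(1239, Mul(-1, Add(649, Mul(Mul(-13, -18), -6)))) = Add(1239, Mul(-1, Add(649, Mul(234, -6)))) = Add(1239, Mul(-1, Add(649, -1404))) = Add(1239, Mul(-1, -755)) = Add(1239, 755) = 1994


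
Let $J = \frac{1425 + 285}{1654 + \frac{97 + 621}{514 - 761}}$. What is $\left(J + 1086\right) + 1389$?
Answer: $\frac{33659229}{13594} \approx 2476.0$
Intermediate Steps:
$J = \frac{14079}{13594}$ ($J = \frac{1710}{1654 + \frac{718}{-247}} = \frac{1710}{1654 + 718 \left(- \frac{1}{247}\right)} = \frac{1710}{1654 - \frac{718}{247}} = \frac{1710}{\frac{407820}{247}} = 1710 \cdot \frac{247}{407820} = \frac{14079}{13594} \approx 1.0357$)
$\left(J + 1086\right) + 1389 = \left(\frac{14079}{13594} + 1086\right) + 1389 = \frac{14777163}{13594} + 1389 = \frac{33659229}{13594}$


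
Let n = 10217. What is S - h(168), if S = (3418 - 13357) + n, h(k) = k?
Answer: 110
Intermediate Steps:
S = 278 (S = (3418 - 13357) + 10217 = -9939 + 10217 = 278)
S - h(168) = 278 - 1*168 = 278 - 168 = 110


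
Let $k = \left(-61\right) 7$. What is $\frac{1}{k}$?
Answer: $- \frac{1}{427} \approx -0.0023419$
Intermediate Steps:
$k = -427$
$\frac{1}{k} = \frac{1}{-427} = - \frac{1}{427}$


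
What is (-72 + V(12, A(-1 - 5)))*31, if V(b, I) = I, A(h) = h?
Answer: -2418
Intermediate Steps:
(-72 + V(12, A(-1 - 5)))*31 = (-72 + (-1 - 5))*31 = (-72 - 6)*31 = -78*31 = -2418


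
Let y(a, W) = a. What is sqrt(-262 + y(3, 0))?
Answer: I*sqrt(259) ≈ 16.093*I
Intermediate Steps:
sqrt(-262 + y(3, 0)) = sqrt(-262 + 3) = sqrt(-259) = I*sqrt(259)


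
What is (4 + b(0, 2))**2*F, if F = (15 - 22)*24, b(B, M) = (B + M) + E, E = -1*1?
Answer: -4200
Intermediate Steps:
E = -1
b(B, M) = -1 + B + M (b(B, M) = (B + M) - 1 = -1 + B + M)
F = -168 (F = -7*24 = -168)
(4 + b(0, 2))**2*F = (4 + (-1 + 0 + 2))**2*(-168) = (4 + 1)**2*(-168) = 5**2*(-168) = 25*(-168) = -4200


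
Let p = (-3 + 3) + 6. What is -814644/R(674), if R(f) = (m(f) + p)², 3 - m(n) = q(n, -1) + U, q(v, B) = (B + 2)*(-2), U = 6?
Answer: -814644/25 ≈ -32586.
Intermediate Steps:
q(v, B) = -4 - 2*B (q(v, B) = (2 + B)*(-2) = -4 - 2*B)
m(n) = -1 (m(n) = 3 - ((-4 - 2*(-1)) + 6) = 3 - ((-4 + 2) + 6) = 3 - (-2 + 6) = 3 - 1*4 = 3 - 4 = -1)
p = 6 (p = 0 + 6 = 6)
R(f) = 25 (R(f) = (-1 + 6)² = 5² = 25)
-814644/R(674) = -814644/25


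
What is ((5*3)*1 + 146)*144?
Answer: 23184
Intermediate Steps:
((5*3)*1 + 146)*144 = (15*1 + 146)*144 = (15 + 146)*144 = 161*144 = 23184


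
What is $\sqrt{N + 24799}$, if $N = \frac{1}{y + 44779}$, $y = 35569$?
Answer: $\frac{13 \sqrt{236830490619}}{40174} \approx 157.48$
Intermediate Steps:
$N = \frac{1}{80348}$ ($N = \frac{1}{35569 + 44779} = \frac{1}{80348} \approx 1.2446 \cdot 10^{-5}$)
$\sqrt{N + 24799} = \sqrt{\frac{1}{80348} + 24799} = \sqrt{\frac{1992550053}{80348}} = \frac{13 \sqrt{236830490619}}{40174}$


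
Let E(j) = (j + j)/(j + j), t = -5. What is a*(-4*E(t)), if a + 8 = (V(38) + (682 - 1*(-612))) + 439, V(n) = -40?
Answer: -6740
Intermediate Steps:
E(j) = 1 (E(j) = (2*j)/((2*j)) = (2*j)*(1/(2*j)) = 1)
a = 1685 (a = -8 + ((-40 + (682 - 1*(-612))) + 439) = -8 + ((-40 + (682 + 612)) + 439) = -8 + ((-40 + 1294) + 439) = -8 + (1254 + 439) = -8 + 1693 = 1685)
a*(-4*E(t)) = 1685*(-4*1) = 1685*(-4) = -6740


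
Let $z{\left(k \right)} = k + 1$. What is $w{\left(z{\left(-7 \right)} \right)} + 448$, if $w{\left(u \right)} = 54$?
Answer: $502$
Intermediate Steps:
$z{\left(k \right)} = 1 + k$
$w{\left(z{\left(-7 \right)} \right)} + 448 = 54 + 448 = 502$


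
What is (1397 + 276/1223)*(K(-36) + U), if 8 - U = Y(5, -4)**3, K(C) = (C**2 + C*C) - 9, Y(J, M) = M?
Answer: 4536882585/1223 ≈ 3.7096e+6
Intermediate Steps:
K(C) = -9 + 2*C**2 (K(C) = (C**2 + C**2) - 9 = 2*C**2 - 9 = -9 + 2*C**2)
U = 72 (U = 8 - 1*(-4)**3 = 8 - 1*(-64) = 8 + 64 = 72)
(1397 + 276/1223)*(K(-36) + U) = (1397 + 276/1223)*((-9 + 2*(-36)**2) + 72) = (1397 + 276*(1/1223))*((-9 + 2*1296) + 72) = (1397 + 276/1223)*((-9 + 2592) + 72) = 1708807*(2583 + 72)/1223 = (1708807/1223)*2655 = 4536882585/1223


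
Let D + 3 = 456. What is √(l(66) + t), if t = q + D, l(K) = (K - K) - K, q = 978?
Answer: √1365 ≈ 36.946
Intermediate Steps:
D = 453 (D = -3 + 456 = 453)
l(K) = -K (l(K) = 0 - K = -K)
t = 1431 (t = 978 + 453 = 1431)
√(l(66) + t) = √(-1*66 + 1431) = √(-66 + 1431) = √1365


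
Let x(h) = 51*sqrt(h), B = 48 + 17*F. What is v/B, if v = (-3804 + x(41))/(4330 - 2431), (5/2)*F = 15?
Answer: -634/47475 + 17*sqrt(41)/94950 ≈ -0.012208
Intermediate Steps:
F = 6 (F = (2/5)*15 = 6)
B = 150 (B = 48 + 17*6 = 48 + 102 = 150)
v = -1268/633 + 17*sqrt(41)/633 (v = (-3804 + 51*sqrt(41))/(4330 - 2431) = (-3804 + 51*sqrt(41))/1899 = (-3804 + 51*sqrt(41))*(1/1899) = -1268/633 + 17*sqrt(41)/633 ≈ -1.8312)
v/B = (-1268/633 + 17*sqrt(41)/633)/150 = (-1268/633 + 17*sqrt(41)/633)*(1/150) = -634/47475 + 17*sqrt(41)/94950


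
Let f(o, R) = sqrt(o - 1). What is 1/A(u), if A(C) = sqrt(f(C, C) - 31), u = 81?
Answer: -I/sqrt(31 - 4*sqrt(5)) ≈ -0.21293*I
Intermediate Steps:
f(o, R) = sqrt(-1 + o)
A(C) = sqrt(-31 + sqrt(-1 + C)) (A(C) = sqrt(sqrt(-1 + C) - 31) = sqrt(-31 + sqrt(-1 + C)))
1/A(u) = 1/(sqrt(-31 + sqrt(-1 + 81))) = 1/(sqrt(-31 + sqrt(80))) = 1/(sqrt(-31 + 4*sqrt(5))) = 1/sqrt(-31 + 4*sqrt(5))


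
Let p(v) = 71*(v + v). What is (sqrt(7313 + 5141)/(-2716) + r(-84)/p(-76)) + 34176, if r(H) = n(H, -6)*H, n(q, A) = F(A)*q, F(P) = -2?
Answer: 46105188/1349 - sqrt(12454)/2716 ≈ 34177.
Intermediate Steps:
n(q, A) = -2*q
p(v) = 142*v (p(v) = 71*(2*v) = 142*v)
r(H) = -2*H**2 (r(H) = (-2*H)*H = -2*H**2)
(sqrt(7313 + 5141)/(-2716) + r(-84)/p(-76)) + 34176 = (sqrt(7313 + 5141)/(-2716) + (-2*(-84)**2)/((142*(-76)))) + 34176 = (sqrt(12454)*(-1/2716) - 2*7056/(-10792)) + 34176 = (-sqrt(12454)/2716 - 14112*(-1/10792)) + 34176 = (-sqrt(12454)/2716 + 1764/1349) + 34176 = (1764/1349 - sqrt(12454)/2716) + 34176 = 46105188/1349 - sqrt(12454)/2716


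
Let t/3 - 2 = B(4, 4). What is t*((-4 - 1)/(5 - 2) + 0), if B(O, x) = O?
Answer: -30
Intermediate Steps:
t = 18 (t = 6 + 3*4 = 6 + 12 = 18)
t*((-4 - 1)/(5 - 2) + 0) = 18*((-4 - 1)/(5 - 2) + 0) = 18*(-5/3 + 0) = 18*(-5/3) = -30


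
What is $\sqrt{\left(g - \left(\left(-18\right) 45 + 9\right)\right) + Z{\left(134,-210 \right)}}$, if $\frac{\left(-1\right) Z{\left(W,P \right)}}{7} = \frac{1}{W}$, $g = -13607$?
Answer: $\frac{i \sqrt{229945474}}{134} \approx 113.16 i$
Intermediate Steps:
$Z{\left(W,P \right)} = - \frac{7}{W}$
$\sqrt{\left(g - \left(\left(-18\right) 45 + 9\right)\right) + Z{\left(134,-210 \right)}} = \sqrt{\left(-13607 - \left(\left(-18\right) 45 + 9\right)\right) - \frac{7}{134}} = \sqrt{\left(-13607 - \left(-810 + 9\right)\right) - \frac{7}{134}} = \sqrt{\left(-13607 - -801\right) - \frac{7}{134}} = \sqrt{\left(-13607 + 801\right) - \frac{7}{134}} = \sqrt{-12806 - \frac{7}{134}} = \sqrt{- \frac{1716011}{134}} = \frac{i \sqrt{229945474}}{134}$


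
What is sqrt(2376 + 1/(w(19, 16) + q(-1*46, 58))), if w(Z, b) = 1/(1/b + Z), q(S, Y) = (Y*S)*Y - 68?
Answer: sqrt(1324326503916631829)/23608822 ≈ 48.744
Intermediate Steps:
q(S, Y) = -68 + S*Y**2 (q(S, Y) = (S*Y)*Y - 68 = S*Y**2 - 68 = -68 + S*Y**2)
w(Z, b) = 1/(Z + 1/b)
sqrt(2376 + 1/(w(19, 16) + q(-1*46, 58))) = sqrt(2376 + 1/(16/(1 + 19*16) + (-68 - 1*46*58**2))) = sqrt(2376 + 1/(16/(1 + 304) + (-68 - 46*3364))) = sqrt(2376 + 1/(16/305 + (-68 - 154744))) = sqrt(2376 + 1/(16*(1/305) - 154812)) = sqrt(2376 + 1/(16/305 - 154812)) = sqrt(2376 + 1/(-47217644/305)) = sqrt(2376 - 305/47217644) = sqrt(112189121839/47217644) = sqrt(1324326503916631829)/23608822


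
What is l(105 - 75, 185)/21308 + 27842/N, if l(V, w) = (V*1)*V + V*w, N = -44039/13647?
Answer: -4047949406421/469191506 ≈ -8627.5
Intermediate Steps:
N = -44039/13647 (N = -44039*1/13647 = -44039/13647 ≈ -3.2270)
l(V, w) = V² + V*w (l(V, w) = V*V + V*w = V² + V*w)
l(105 - 75, 185)/21308 + 27842/N = ((105 - 75)*((105 - 75) + 185))/21308 + 27842/(-44039/13647) = (30*(30 + 185))*(1/21308) + 27842*(-13647/44039) = (30*215)*(1/21308) - 379959774/44039 = 6450*(1/21308) - 379959774/44039 = 3225/10654 - 379959774/44039 = -4047949406421/469191506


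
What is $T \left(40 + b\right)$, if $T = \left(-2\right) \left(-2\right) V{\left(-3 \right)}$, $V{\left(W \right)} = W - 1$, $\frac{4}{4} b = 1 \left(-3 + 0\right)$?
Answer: $-592$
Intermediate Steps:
$b = -3$ ($b = 1 \left(-3 + 0\right) = 1 \left(-3\right) = -3$)
$V{\left(W \right)} = -1 + W$
$T = -16$ ($T = \left(-2\right) \left(-2\right) \left(-1 - 3\right) = 4 \left(-4\right) = -16$)
$T \left(40 + b\right) = - 16 \left(40 - 3\right) = \left(-16\right) 37 = -592$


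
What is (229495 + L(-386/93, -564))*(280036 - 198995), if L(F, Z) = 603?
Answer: 18647372018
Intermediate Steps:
(229495 + L(-386/93, -564))*(280036 - 198995) = (229495 + 603)*(280036 - 198995) = 230098*81041 = 18647372018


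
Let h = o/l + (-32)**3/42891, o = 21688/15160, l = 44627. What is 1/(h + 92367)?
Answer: 3627213165015/335032027399587286 ≈ 1.0826e-5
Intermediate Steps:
o = 2711/1895 (o = 21688*(1/15160) = 2711/1895 ≈ 1.4306)
h = -2771013353219/3627213165015 (h = (2711/1895)/44627 + (-32)**3/42891 = (2711/1895)*(1/44627) - 32768*1/42891 = 2711/84568165 - 32768/42891 = -2771013353219/3627213165015 ≈ -0.76395)
1/(h + 92367) = 1/(-2771013353219/3627213165015 + 92367) = 1/(335032027399587286/3627213165015) = 3627213165015/335032027399587286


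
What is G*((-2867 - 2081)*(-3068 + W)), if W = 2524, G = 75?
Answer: 201878400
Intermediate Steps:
G*((-2867 - 2081)*(-3068 + W)) = 75*((-2867 - 2081)*(-3068 + 2524)) = 75*(-4948*(-544)) = 75*2691712 = 201878400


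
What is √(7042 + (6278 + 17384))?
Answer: 4*√1919 ≈ 175.23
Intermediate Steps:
√(7042 + (6278 + 17384)) = √(7042 + 23662) = √30704 = 4*√1919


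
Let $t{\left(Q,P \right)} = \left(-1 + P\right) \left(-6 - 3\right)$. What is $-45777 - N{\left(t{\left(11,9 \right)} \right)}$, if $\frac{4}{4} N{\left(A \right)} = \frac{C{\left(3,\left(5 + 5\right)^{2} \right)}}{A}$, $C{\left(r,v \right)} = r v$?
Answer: $- \frac{274637}{6} \approx -45773.0$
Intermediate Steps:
$t{\left(Q,P \right)} = 9 - 9 P$ ($t{\left(Q,P \right)} = \left(-1 + P\right) \left(-9\right) = 9 - 9 P$)
$N{\left(A \right)} = \frac{300}{A}$ ($N{\left(A \right)} = \frac{3 \left(5 + 5\right)^{2}}{A} = \frac{3 \cdot 10^{2}}{A} = \frac{3 \cdot 100}{A} = \frac{300}{A}$)
$-45777 - N{\left(t{\left(11,9 \right)} \right)} = -45777 - \frac{300}{9 - 81} = -45777 - \frac{300}{-72} = -45777 - 300 \left(- \frac{1}{72}\right) = -45777 - - \frac{25}{6} = -45777 + \frac{25}{6} = - \frac{274637}{6}$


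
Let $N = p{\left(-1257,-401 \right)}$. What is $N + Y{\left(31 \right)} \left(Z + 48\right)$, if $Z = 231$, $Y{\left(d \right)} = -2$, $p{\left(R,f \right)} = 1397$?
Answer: $839$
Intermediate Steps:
$N = 1397$
$N + Y{\left(31 \right)} \left(Z + 48\right) = 1397 - 2 \left(231 + 48\right) = 1397 - 558 = 839$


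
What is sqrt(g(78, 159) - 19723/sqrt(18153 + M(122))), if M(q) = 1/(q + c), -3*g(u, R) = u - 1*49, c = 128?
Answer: sqrt(-1791827826093087 - 4027856601285*sqrt(45382510))/13614753 ≈ 12.492*I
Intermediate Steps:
g(u, R) = 49/3 - u/3 (g(u, R) = -(u - 1*49)/3 = -(u - 49)/3 = -(-49 + u)/3 = 49/3 - u/3)
M(q) = 1/(128 + q) (M(q) = 1/(q + 128) = 1/(128 + q))
sqrt(g(78, 159) - 19723/sqrt(18153 + M(122))) = sqrt((49/3 - 1/3*78) - 19723/sqrt(18153 + 1/(128 + 122))) = sqrt((49/3 - 26) - 19723/sqrt(18153 + 1/250)) = sqrt(-29/3 - 19723/sqrt(18153 + 1/250)) = sqrt(-29/3 - 19723*5*sqrt(45382510)/4538251) = sqrt(-29/3 - 98615*sqrt(45382510)/4538251)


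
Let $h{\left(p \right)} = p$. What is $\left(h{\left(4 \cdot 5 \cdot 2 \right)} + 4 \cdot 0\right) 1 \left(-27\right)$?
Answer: $-1080$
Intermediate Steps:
$\left(h{\left(4 \cdot 5 \cdot 2 \right)} + 4 \cdot 0\right) 1 \left(-27\right) = \left(4 \cdot 5 \cdot 2 + 4 \cdot 0\right) 1 \left(-27\right) = \left(20 \cdot 2 + 0\right) 1 \left(-27\right) = \left(40 + 0\right) 1 \left(-27\right) = 40 \cdot 1 \left(-27\right) = 40 \left(-27\right) = -1080$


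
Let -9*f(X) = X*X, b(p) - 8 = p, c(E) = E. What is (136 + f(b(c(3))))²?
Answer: 1216609/81 ≈ 15020.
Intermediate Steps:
b(p) = 8 + p
f(X) = -X²/9 (f(X) = -X*X/9 = -X²/9)
(136 + f(b(c(3))))² = (136 - (8 + 3)²/9)² = (136 - ⅑*11²)² = (136 - ⅑*121)² = (136 - 121/9)² = (1103/9)² = 1216609/81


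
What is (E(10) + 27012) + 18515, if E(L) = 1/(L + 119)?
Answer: 5872984/129 ≈ 45527.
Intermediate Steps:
E(L) = 1/(119 + L)
(E(10) + 27012) + 18515 = (1/(119 + 10) + 27012) + 18515 = (1/129 + 27012) + 18515 = 3484549/129 + 18515 = 5872984/129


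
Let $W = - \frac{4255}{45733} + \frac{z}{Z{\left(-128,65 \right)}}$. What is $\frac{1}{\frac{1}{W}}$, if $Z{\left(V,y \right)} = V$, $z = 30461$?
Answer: $- \frac{1393617553}{5853824} \approx -238.07$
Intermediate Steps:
$W = - \frac{1393617553}{5853824}$ ($W = - \frac{4255}{45733} + \frac{30461}{-128} = \left(-4255\right) \frac{1}{45733} + 30461 \left(- \frac{1}{128}\right) = - \frac{4255}{45733} - \frac{30461}{128} = - \frac{1393617553}{5853824} \approx -238.07$)
$\frac{1}{\frac{1}{W}} = \frac{1}{\frac{1}{- \frac{1393617553}{5853824}}} = \frac{1}{- \frac{5853824}{1393617553}} = - \frac{1393617553}{5853824}$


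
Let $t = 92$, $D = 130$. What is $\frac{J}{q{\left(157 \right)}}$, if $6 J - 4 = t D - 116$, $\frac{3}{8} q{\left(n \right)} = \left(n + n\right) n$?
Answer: $\frac{1481}{98596} \approx 0.015021$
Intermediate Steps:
$q{\left(n \right)} = \frac{16 n^{2}}{3}$ ($q{\left(n \right)} = \frac{8 \left(n + n\right) n}{3} = \frac{8 \cdot 2 n n}{3} = \frac{8 \cdot 2 n^{2}}{3} = \frac{16 n^{2}}{3}$)
$J = \frac{5924}{3}$ ($J = \frac{2}{3} + \frac{92 \cdot 130 - 116}{6} = \frac{2}{3} + \frac{11960 - 116}{6} = \frac{2}{3} + \frac{1}{6} \cdot 11844 = \frac{2}{3} + 1974 = \frac{5924}{3} \approx 1974.7$)
$\frac{J}{q{\left(157 \right)}} = \frac{5924}{3 \frac{16 \cdot 157^{2}}{3}} = \frac{5924}{3 \cdot \frac{16}{3} \cdot 24649} = \frac{5924}{3 \cdot \frac{394384}{3}} = \frac{5924}{3} \cdot \frac{3}{394384} = \frac{1481}{98596}$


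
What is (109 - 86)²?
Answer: 529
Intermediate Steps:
(109 - 86)² = 23² = 529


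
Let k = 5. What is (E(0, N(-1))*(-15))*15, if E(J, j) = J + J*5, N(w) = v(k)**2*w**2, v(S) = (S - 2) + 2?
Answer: 0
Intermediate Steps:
v(S) = S (v(S) = (-2 + S) + 2 = S)
N(w) = 25*w**2 (N(w) = 5**2*w**2 = 25*w**2)
E(J, j) = 6*J (E(J, j) = J + 5*J = 6*J)
(E(0, N(-1))*(-15))*15 = ((6*0)*(-15))*15 = (0*(-15))*15 = 0*15 = 0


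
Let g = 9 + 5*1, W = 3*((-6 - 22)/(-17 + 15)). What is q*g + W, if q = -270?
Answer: -3738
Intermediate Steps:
W = 42 (W = 3*(-28/(-2)) = 3*(-28*(-½)) = 3*14 = 42)
g = 14 (g = 9 + 5 = 14)
q*g + W = -270*14 + 42 = -3780 + 42 = -3738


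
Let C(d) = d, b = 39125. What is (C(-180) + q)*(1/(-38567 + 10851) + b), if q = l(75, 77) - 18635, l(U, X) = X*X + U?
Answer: -13892101060689/27716 ≈ -5.0123e+8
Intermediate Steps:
l(U, X) = U + X² (l(U, X) = X² + U = U + X²)
q = -12631 (q = (75 + 77²) - 18635 = (75 + 5929) - 18635 = 6004 - 18635 = -12631)
(C(-180) + q)*(1/(-38567 + 10851) + b) = (-180 - 12631)*(1/(-38567 + 10851) + 39125) = -12811*(1/(-27716) + 39125) = -12811*(-1/27716 + 39125) = -12811*1084388499/27716 = -13892101060689/27716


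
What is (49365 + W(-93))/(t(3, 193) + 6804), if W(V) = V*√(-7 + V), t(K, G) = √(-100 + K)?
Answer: (49365 - 930*I)/(6804 + I*√97) ≈ 7.2551 - 0.14719*I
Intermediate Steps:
(49365 + W(-93))/(t(3, 193) + 6804) = (49365 - 93*√(-7 - 93))/(√(-100 + 3) + 6804) = (49365 - 930*I)/(√(-97) + 6804) = (49365 - 930*I)/(I*√97 + 6804) = (49365 - 930*I)/(6804 + I*√97)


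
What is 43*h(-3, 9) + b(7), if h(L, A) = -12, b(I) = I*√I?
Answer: -516 + 7*√7 ≈ -497.48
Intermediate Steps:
b(I) = I^(3/2)
43*h(-3, 9) + b(7) = 43*(-12) + 7^(3/2) = -516 + 7*√7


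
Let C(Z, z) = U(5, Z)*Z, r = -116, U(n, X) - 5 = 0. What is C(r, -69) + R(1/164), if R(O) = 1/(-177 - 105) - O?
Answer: -13412143/23124 ≈ -580.01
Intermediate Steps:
U(n, X) = 5 (U(n, X) = 5 + 0 = 5)
C(Z, z) = 5*Z
R(O) = -1/282 - O (R(O) = 1/(-282) - O = -1/282 - O)
C(r, -69) + R(1/164) = 5*(-116) + (-1/282 - 1/164) = -580 + (-1/282 - 1*1/164) = -580 + (-1/282 - 1/164) = -580 - 223/23124 = -13412143/23124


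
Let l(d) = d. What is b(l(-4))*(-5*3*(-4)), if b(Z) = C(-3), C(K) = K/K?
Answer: 60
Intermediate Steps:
C(K) = 1
b(Z) = 1
b(l(-4))*(-5*3*(-4)) = 1*(-5*3*(-4)) = 1*(-(-60)) = 1*(-5*(-12)) = 1*60 = 60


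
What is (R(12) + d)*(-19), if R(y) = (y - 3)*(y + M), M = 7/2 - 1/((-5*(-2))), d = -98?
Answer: -3857/5 ≈ -771.40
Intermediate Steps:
M = 17/5 (M = 7*(½) - 1/10 = 7/2 - 1*⅒ = 7/2 - ⅒ = 17/5 ≈ 3.4000)
R(y) = (-3 + y)*(17/5 + y) (R(y) = (y - 3)*(y + 17/5) = (-3 + y)*(17/5 + y))
(R(12) + d)*(-19) = ((-51/5 + 12² + (⅖)*12) - 98)*(-19) = ((-51/5 + 144 + 24/5) - 98)*(-19) = (693/5 - 98)*(-19) = (203/5)*(-19) = -3857/5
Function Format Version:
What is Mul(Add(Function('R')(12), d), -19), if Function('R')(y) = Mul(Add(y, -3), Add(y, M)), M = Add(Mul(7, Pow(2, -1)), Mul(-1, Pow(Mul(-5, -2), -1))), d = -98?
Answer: Rational(-3857, 5) ≈ -771.40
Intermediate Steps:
M = Rational(17, 5) (M = Add(Mul(7, Rational(1, 2)), Mul(-1, Pow(10, -1))) = Add(Rational(7, 2), Mul(-1, Rational(1, 10))) = Add(Rational(7, 2), Rational(-1, 10)) = Rational(17, 5) ≈ 3.4000)
Function('R')(y) = Mul(Add(-3, y), Add(Rational(17, 5), y)) (Function('R')(y) = Mul(Add(y, -3), Add(y, Rational(17, 5))) = Mul(Add(-3, y), Add(Rational(17, 5), y)))
Mul(Add(Function('R')(12), d), -19) = Mul(Add(Add(Rational(-51, 5), Pow(12, 2), Mul(Rational(2, 5), 12)), -98), -19) = Mul(Add(Add(Rational(-51, 5), 144, Rational(24, 5)), -98), -19) = Mul(Add(Rational(693, 5), -98), -19) = Mul(Rational(203, 5), -19) = Rational(-3857, 5)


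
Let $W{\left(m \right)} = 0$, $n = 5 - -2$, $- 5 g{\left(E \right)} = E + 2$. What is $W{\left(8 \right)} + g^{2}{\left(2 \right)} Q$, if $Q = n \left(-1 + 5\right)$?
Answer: $\frac{448}{25} \approx 17.92$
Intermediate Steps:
$g{\left(E \right)} = - \frac{2}{5} - \frac{E}{5}$ ($g{\left(E \right)} = - \frac{E + 2}{5} = - \frac{2 + E}{5} = - \frac{2}{5} - \frac{E}{5}$)
$n = 7$ ($n = 5 + 2 = 7$)
$Q = 28$ ($Q = 7 \left(-1 + 5\right) = 7 \cdot 4 = 28$)
$W{\left(8 \right)} + g^{2}{\left(2 \right)} Q = 0 + \left(- \frac{2}{5} - \frac{2}{5}\right)^{2} \cdot 28 = 0 + \left(- \frac{4}{5}\right)^{2} \cdot 28 = 0 + \frac{16}{25} \cdot 28 = 0 + \frac{448}{25} = \frac{448}{25}$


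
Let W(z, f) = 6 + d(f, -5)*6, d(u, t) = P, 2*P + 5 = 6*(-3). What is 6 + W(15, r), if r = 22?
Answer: -57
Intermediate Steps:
P = -23/2 (P = -5/2 + (6*(-3))/2 = -5/2 + (½)*(-18) = -5/2 - 9 = -23/2 ≈ -11.500)
d(u, t) = -23/2
W(z, f) = -63 (W(z, f) = 6 - 23/2*6 = 6 - 69 = -63)
6 + W(15, r) = 6 - 63 = -57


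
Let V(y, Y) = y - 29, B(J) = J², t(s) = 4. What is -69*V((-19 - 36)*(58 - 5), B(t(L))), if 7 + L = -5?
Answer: 203136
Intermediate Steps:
L = -12 (L = -7 - 5 = -12)
V(y, Y) = -29 + y
-69*V((-19 - 36)*(58 - 5), B(t(L))) = -69*(-29 + (-19 - 36)*(58 - 5)) = -69*(-29 - 55*53) = -69*(-29 - 2915) = -69*(-2944) = 203136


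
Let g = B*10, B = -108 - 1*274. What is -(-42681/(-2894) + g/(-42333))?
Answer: -1817869853/122511702 ≈ -14.838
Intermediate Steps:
B = -382 (B = -108 - 274 = -382)
g = -3820 (g = -382*10 = -3820)
-(-42681/(-2894) + g/(-42333)) = -(-42681/(-2894) - 3820/(-42333)) = -(-42681*(-1/2894) - 3820*(-1/42333)) = -(42681/2894 + 3820/42333) = -1*1817869853/122511702 = -1817869853/122511702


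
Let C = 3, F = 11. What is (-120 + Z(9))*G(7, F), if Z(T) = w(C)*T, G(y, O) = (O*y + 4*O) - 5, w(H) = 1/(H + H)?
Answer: -13746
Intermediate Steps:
w(H) = 1/(2*H)
G(y, O) = -5 + 4*O + O*y (G(y, O) = (4*O + O*y) - 5 = -5 + 4*O + O*y)
Z(T) = T/6 (Z(T) = ((1/2)/3)*T = ((1/2)*(1/3))*T = T/6)
(-120 + Z(9))*G(7, F) = (-120 + (1/6)*9)*(-5 + 4*11 + 11*7) = (-120 + 3/2)*(-5 + 44 + 77) = -237/2*116 = -13746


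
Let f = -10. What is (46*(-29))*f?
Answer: 13340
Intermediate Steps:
(46*(-29))*f = (46*(-29))*(-10) = -1334*(-10) = 13340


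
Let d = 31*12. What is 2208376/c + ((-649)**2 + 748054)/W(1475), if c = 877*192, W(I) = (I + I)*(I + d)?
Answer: 152869396579/11468318520 ≈ 13.330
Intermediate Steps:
d = 372
W(I) = 2*I*(372 + I) (W(I) = (I + I)*(I + 372) = (2*I)*(372 + I) = 2*I*(372 + I))
c = 168384
2208376/c + ((-649)**2 + 748054)/W(1475) = 2208376/168384 + ((-649)**2 + 748054)/((2*1475*(372 + 1475))) = 2208376*(1/168384) + (421201 + 748054)/((2*1475*1847)) = 276047/21048 + 1169255/5448650 = 276047/21048 + 1169255*(1/5448650) = 276047/21048 + 233851/1089730 = 152869396579/11468318520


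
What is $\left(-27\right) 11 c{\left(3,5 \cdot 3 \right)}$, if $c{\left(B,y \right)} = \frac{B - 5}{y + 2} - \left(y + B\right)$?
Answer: $\frac{91476}{17} \approx 5380.9$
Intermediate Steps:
$c{\left(B,y \right)} = - B - y + \frac{-5 + B}{2 + y}$ ($c{\left(B,y \right)} = \frac{-5 + B}{2 + y} - \left(B + y\right) = - B - y + \frac{-5 + B}{2 + y}$)
$\left(-27\right) 11 c{\left(3,5 \cdot 3 \right)} = \left(-27\right) 11 \frac{-5 - 3 - \left(5 \cdot 3\right)^{2} - 2 \cdot 5 \cdot 3 - 3 \cdot 5 \cdot 3}{2 + 5 \cdot 3} = - 297 \frac{-5 - 3 - 15^{2} - 30 - 3 \cdot 15}{2 + 15} = - 297 \frac{-5 - 3 - 225 - 30 - 45}{17} = - 297 \cdot \frac{1}{17} \left(-308\right) = \left(-297\right) \left(- \frac{308}{17}\right) = \frac{91476}{17}$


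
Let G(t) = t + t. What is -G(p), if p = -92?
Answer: 184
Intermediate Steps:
G(t) = 2*t
-G(p) = -2*(-92) = -1*(-184) = 184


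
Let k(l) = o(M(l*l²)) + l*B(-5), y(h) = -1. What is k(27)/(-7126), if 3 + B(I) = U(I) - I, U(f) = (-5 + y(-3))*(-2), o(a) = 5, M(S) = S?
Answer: -383/7126 ≈ -0.053747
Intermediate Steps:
U(f) = 12 (U(f) = (-5 - 1)*(-2) = -6*(-2) = 12)
B(I) = 9 - I (B(I) = -3 + (12 - I) = 9 - I)
k(l) = 5 + 14*l (k(l) = 5 + l*(9 - 1*(-5)) = 5 + l*(9 + 5) = 5 + l*14 = 5 + 14*l)
k(27)/(-7126) = (5 + 14*27)/(-7126) = (5 + 378)*(-1/7126) = 383*(-1/7126) = -383/7126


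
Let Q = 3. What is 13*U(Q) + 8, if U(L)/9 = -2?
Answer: -226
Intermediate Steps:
U(L) = -18 (U(L) = 9*(-2) = -18)
13*U(Q) + 8 = 13*(-18) + 8 = -234 + 8 = -226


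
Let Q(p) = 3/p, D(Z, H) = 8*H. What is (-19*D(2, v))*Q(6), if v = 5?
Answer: -380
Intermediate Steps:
(-19*D(2, v))*Q(6) = (-152*5)*(3/6) = (-19*40)*(3*(⅙)) = -760*½ = -380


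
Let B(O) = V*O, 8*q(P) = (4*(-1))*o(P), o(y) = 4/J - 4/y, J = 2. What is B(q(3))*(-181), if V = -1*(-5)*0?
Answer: 0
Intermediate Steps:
o(y) = 2 - 4/y (o(y) = 4/2 - 4/y = 4*(½) - 4/y = 2 - 4/y)
q(P) = -1 + 2/P (q(P) = ((4*(-1))*(2 - 4/P))/8 = (-4*(2 - 4/P))/8 = (-8 + 16/P)/8 = -1 + 2/P)
V = 0 (V = 5*0 = 0)
B(O) = 0 (B(O) = 0*O = 0)
B(q(3))*(-181) = 0*(-181) = 0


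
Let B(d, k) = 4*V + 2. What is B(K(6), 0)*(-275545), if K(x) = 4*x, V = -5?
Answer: 4959810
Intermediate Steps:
B(d, k) = -18 (B(d, k) = 4*(-5) + 2 = -20 + 2 = -18)
B(K(6), 0)*(-275545) = -18*(-275545) = 4959810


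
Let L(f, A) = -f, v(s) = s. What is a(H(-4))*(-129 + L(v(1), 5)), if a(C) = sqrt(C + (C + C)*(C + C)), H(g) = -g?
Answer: -260*sqrt(17) ≈ -1072.0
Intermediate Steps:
a(C) = sqrt(C + 4*C**2) (a(C) = sqrt(C + (2*C)*(2*C)) = sqrt(C + 4*C**2))
a(H(-4))*(-129 + L(v(1), 5)) = sqrt((-1*(-4))*(1 + 4*(-1*(-4))))*(-129 - 1*1) = sqrt(4*(1 + 4*4))*(-129 - 1) = sqrt(4*(1 + 16))*(-130) = sqrt(4*17)*(-130) = sqrt(68)*(-130) = (2*sqrt(17))*(-130) = -260*sqrt(17)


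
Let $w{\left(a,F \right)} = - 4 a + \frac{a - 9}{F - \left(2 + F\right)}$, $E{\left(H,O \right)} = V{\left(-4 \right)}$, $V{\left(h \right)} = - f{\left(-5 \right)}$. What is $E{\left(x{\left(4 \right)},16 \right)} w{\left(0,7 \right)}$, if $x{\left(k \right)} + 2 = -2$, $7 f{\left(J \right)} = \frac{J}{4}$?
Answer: $\frac{45}{56} \approx 0.80357$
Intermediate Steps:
$f{\left(J \right)} = \frac{J}{28}$ ($f{\left(J \right)} = \frac{J \frac{1}{4}}{7} = \frac{\frac{1}{4} J}{7} = \frac{J}{28}$)
$x{\left(k \right)} = -4$ ($x{\left(k \right)} = -2 - 2 = -4$)
$V{\left(h \right)} = \frac{5}{28}$ ($V{\left(h \right)} = - \frac{-5}{28} = \left(-1\right) \left(- \frac{5}{28}\right) = \frac{5}{28}$)
$E{\left(H,O \right)} = \frac{5}{28}$
$w{\left(a,F \right)} = \frac{9}{2} - \frac{9 a}{2}$ ($w{\left(a,F \right)} = - 4 a + \frac{-9 + a}{-2} = - 4 a + \left(-9 + a\right) \left(- \frac{1}{2}\right) = - 4 a - \left(- \frac{9}{2} + \frac{a}{2}\right) = \frac{9}{2} - \frac{9 a}{2}$)
$E{\left(x{\left(4 \right)},16 \right)} w{\left(0,7 \right)} = \frac{5 \left(\frac{9}{2} - 0\right)}{28} = \frac{5 \left(\frac{9}{2} + 0\right)}{28} = \frac{5}{28} \cdot \frac{9}{2} = \frac{45}{56}$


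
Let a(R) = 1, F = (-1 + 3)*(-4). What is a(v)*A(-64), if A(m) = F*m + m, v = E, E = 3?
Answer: 448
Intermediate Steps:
F = -8 (F = 2*(-4) = -8)
v = 3
A(m) = -7*m (A(m) = -8*m + m = -7*m)
a(v)*A(-64) = 1*(-7*(-64)) = 1*448 = 448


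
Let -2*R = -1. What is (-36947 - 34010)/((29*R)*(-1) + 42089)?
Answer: -141914/84149 ≈ -1.6865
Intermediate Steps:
R = ½ (R = -½*(-1) = ½ ≈ 0.50000)
(-36947 - 34010)/((29*R)*(-1) + 42089) = (-36947 - 34010)/((29*(½))*(-1) + 42089) = -70957/((29/2)*(-1) + 42089) = -70957/(-29/2 + 42089) = -70957/84149/2 = -70957*2/84149 = -141914/84149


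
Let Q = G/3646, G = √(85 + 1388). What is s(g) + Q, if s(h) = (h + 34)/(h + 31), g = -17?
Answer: 17/14 + √1473/3646 ≈ 1.2248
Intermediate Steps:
s(h) = (34 + h)/(31 + h)
G = √1473 ≈ 38.380
Q = √1473/3646 ≈ 0.010527
s(g) + Q = (34 - 17)/(31 - 17) + √1473/3646 = 17/14 + √1473/3646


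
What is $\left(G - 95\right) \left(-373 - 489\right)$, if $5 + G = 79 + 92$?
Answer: $-61202$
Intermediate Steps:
$G = 166$ ($G = -5 + \left(79 + 92\right) = -5 + 171 = 166$)
$\left(G - 95\right) \left(-373 - 489\right) = \left(166 - 95\right) \left(-373 - 489\right) = 71 \left(-862\right) = -61202$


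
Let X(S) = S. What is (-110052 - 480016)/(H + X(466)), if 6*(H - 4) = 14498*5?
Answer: -1770204/37655 ≈ -47.011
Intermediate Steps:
H = 36257/3 (H = 4 + (14498*5)/6 = 4 + (1/6)*72490 = 4 + 36245/3 = 36257/3 ≈ 12086.)
(-110052 - 480016)/(H + X(466)) = (-110052 - 480016)/(36257/3 + 466) = -590068/37655/3 = -590068*3/37655 = -1770204/37655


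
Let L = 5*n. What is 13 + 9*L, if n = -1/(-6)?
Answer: 41/2 ≈ 20.500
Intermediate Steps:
n = ⅙ (n = -1*(-⅙) = ⅙ ≈ 0.16667)
L = ⅚ (L = 5*(⅙) = ⅚ ≈ 0.83333)
13 + 9*L = 13 + 9*(⅚) = 13 + 15/2 = 41/2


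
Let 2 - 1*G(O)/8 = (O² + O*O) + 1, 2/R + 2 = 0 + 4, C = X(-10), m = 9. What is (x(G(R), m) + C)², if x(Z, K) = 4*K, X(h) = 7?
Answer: 1849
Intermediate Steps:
C = 7
R = 1 (R = 2/(-2 + (0 + 4)) = 2/(-2 + 4) = 2/2 = 2*(½) = 1)
G(O) = 8 - 16*O² (G(O) = 16 - 8*((O² + O*O) + 1) = 16 - 8*((O² + O²) + 1) = 16 - 8*(2*O² + 1) = 16 - 8*(1 + 2*O²) = 16 + (-8 - 16*O²) = 8 - 16*O²)
(x(G(R), m) + C)² = (4*9 + 7)² = (36 + 7)² = 43² = 1849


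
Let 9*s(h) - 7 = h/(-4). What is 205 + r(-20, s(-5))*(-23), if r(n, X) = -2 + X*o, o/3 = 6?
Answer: -257/2 ≈ -128.50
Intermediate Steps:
o = 18 (o = 3*6 = 18)
s(h) = 7/9 - h/36 (s(h) = 7/9 + (h/(-4))/9 = 7/9 + (h*(-¼))/9 = 7/9 + (-h/4)/9 = 7/9 - h/36)
r(n, X) = -2 + 18*X (r(n, X) = -2 + X*18 = -2 + 18*X)
205 + r(-20, s(-5))*(-23) = 205 + (-2 + 18*(7/9 - 1/36*(-5)))*(-23) = 205 + (-2 + 18*(7/9 + 5/36))*(-23) = 205 + (-2 + 18*(11/12))*(-23) = 205 + (-2 + 33/2)*(-23) = 205 + (29/2)*(-23) = 205 - 667/2 = -257/2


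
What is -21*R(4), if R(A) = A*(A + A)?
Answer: -672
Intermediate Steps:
R(A) = 2*A² (R(A) = A*(2*A) = 2*A²)
-21*R(4) = -42*4² = -42*16 = -21*32 = -672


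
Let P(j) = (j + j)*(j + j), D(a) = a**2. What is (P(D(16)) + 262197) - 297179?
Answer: 227162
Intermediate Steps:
P(j) = 4*j**2 (P(j) = (2*j)*(2*j) = 4*j**2)
(P(D(16)) + 262197) - 297179 = (4*(16**2)**2 + 262197) - 297179 = (4*256**2 + 262197) - 297179 = (4*65536 + 262197) - 297179 = (262144 + 262197) - 297179 = 524341 - 297179 = 227162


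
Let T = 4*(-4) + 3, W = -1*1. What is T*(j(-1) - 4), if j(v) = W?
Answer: 65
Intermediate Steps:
W = -1
j(v) = -1
T = -13 (T = -16 + 3 = -13)
T*(j(-1) - 4) = -13*(-1 - 4) = -13*(-5) = 65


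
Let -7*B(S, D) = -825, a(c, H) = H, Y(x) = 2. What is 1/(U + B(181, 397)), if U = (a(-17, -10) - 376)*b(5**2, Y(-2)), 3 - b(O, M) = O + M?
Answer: 7/65673 ≈ 0.00010659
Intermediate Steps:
B(S, D) = 825/7 (B(S, D) = -1/7*(-825) = 825/7)
b(O, M) = 3 - M - O (b(O, M) = 3 - (O + M) = 3 - (M + O) = 3 + (-M - O) = 3 - M - O)
U = 9264 (U = (-10 - 376)*(3 - 1*2 - 1*5**2) = -386*(3 - 2 - 1*25) = -386*(3 - 2 - 25) = -386*(-24) = 9264)
1/(U + B(181, 397)) = 1/(9264 + 825/7) = 1/(65673/7) = 7/65673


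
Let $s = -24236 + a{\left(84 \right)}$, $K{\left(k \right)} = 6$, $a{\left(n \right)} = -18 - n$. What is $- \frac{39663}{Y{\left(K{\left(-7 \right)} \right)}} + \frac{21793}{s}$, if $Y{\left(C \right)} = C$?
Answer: $- \frac{80454071}{12169} \approx -6611.4$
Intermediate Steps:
$s = -24338$ ($s = -24236 - 102 = -24338$)
$- \frac{39663}{Y{\left(K{\left(-7 \right)} \right)}} + \frac{21793}{s} = - \frac{39663}{6} + \frac{21793}{-24338} = \left(-39663\right) \frac{1}{6} + 21793 \left(- \frac{1}{24338}\right) = - \frac{13221}{2} - \frac{21793}{24338} = - \frac{80454071}{12169}$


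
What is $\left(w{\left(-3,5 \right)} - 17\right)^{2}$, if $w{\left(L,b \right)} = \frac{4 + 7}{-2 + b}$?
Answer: $\frac{1600}{9} \approx 177.78$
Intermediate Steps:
$w{\left(L,b \right)} = \frac{11}{-2 + b}$
$\left(w{\left(-3,5 \right)} - 17\right)^{2} = \left(\frac{11}{-2 + 5} - 17\right)^{2} = \left(\frac{11}{3} - 17\right)^{2} = \left(- \frac{40}{3}\right)^{2} = \frac{1600}{9}$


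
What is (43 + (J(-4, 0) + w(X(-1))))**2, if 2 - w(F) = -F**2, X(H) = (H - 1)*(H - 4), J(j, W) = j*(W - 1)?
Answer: 22201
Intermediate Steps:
J(j, W) = j*(-1 + W)
X(H) = (-1 + H)*(-4 + H)
w(F) = 2 + F**2 (w(F) = 2 - (-1)*F**2 = 2 + F**2)
(43 + (J(-4, 0) + w(X(-1))))**2 = (43 + (-4*(-1 + 0) + (2 + (4 + (-1)**2 - 5*(-1))**2)))**2 = (43 + (-4*(-1) + (2 + (4 + 1 + 5)**2)))**2 = (43 + (4 + (2 + 10**2)))**2 = (43 + (4 + (2 + 100)))**2 = (43 + (4 + 102))**2 = (43 + 106)**2 = 149**2 = 22201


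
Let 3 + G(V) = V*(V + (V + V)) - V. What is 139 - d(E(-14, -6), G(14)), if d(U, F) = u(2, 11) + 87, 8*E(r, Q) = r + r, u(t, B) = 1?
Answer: 51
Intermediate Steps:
G(V) = -3 - V + 3*V² (G(V) = -3 + (V*(V + (V + V)) - V) = -3 + (V*(V + 2*V) - V) = -3 + (V*(3*V) - V) = -3 + (3*V² - V) = -3 + (-V + 3*V²) = -3 - V + 3*V²)
E(r, Q) = r/4 (E(r, Q) = (r + r)/8 = (2*r)/8 = r/4)
d(U, F) = 88 (d(U, F) = 1 + 87 = 88)
139 - d(E(-14, -6), G(14)) = 139 - 1*88 = 139 - 88 = 51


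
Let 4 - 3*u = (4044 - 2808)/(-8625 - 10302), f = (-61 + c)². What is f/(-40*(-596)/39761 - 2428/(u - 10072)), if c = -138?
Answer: 75031309248340414/1592820055489 ≈ 47106.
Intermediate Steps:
f = 39601 (f = (-61 - 138)² = (-199)² = 39601)
u = 25648/18927 (u = 4/3 - (4044 - 2808)/(3*(-8625 - 10302)) = 4/3 - 412/(-18927) = 4/3 - 412*(-1)/18927 = 4/3 - ⅓*(-412/6309) = 4/3 + 412/18927 = 25648/18927 ≈ 1.3551)
f/(-40*(-596)/39761 - 2428/(u - 10072)) = 39601/(-40*(-596)/39761 - 2428/(25648/18927 - 10072)) = 39601/(23840*(1/39761) - 2428/(-190607096/18927)) = 39601/(23840/39761 - 2428*(-18927/190607096)) = 39601/(23840/39761 + 11488689/47651774) = 39601/(1592820055489/1894682186014) = 39601*(1894682186014/1592820055489) = 75031309248340414/1592820055489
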